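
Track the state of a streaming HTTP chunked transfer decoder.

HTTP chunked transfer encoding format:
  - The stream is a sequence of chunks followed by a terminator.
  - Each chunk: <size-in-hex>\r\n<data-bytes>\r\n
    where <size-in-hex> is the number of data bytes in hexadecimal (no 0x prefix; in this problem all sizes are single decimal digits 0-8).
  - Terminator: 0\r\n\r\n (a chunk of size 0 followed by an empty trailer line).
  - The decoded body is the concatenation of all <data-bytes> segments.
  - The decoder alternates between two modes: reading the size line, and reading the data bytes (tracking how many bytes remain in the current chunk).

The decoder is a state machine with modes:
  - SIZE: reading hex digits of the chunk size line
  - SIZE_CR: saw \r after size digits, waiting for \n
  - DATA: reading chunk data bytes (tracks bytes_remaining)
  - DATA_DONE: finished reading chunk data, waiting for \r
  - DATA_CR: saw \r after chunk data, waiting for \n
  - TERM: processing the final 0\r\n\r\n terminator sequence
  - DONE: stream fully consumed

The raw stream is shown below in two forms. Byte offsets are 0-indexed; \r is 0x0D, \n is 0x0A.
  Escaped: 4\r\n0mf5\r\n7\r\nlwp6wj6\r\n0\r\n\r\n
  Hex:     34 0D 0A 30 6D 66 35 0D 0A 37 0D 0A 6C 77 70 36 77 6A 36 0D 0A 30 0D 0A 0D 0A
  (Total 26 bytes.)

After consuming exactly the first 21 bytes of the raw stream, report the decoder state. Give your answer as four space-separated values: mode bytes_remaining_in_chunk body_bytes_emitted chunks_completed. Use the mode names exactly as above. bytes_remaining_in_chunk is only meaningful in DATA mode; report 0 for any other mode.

Answer: SIZE 0 11 2

Derivation:
Byte 0 = '4': mode=SIZE remaining=0 emitted=0 chunks_done=0
Byte 1 = 0x0D: mode=SIZE_CR remaining=0 emitted=0 chunks_done=0
Byte 2 = 0x0A: mode=DATA remaining=4 emitted=0 chunks_done=0
Byte 3 = '0': mode=DATA remaining=3 emitted=1 chunks_done=0
Byte 4 = 'm': mode=DATA remaining=2 emitted=2 chunks_done=0
Byte 5 = 'f': mode=DATA remaining=1 emitted=3 chunks_done=0
Byte 6 = '5': mode=DATA_DONE remaining=0 emitted=4 chunks_done=0
Byte 7 = 0x0D: mode=DATA_CR remaining=0 emitted=4 chunks_done=0
Byte 8 = 0x0A: mode=SIZE remaining=0 emitted=4 chunks_done=1
Byte 9 = '7': mode=SIZE remaining=0 emitted=4 chunks_done=1
Byte 10 = 0x0D: mode=SIZE_CR remaining=0 emitted=4 chunks_done=1
Byte 11 = 0x0A: mode=DATA remaining=7 emitted=4 chunks_done=1
Byte 12 = 'l': mode=DATA remaining=6 emitted=5 chunks_done=1
Byte 13 = 'w': mode=DATA remaining=5 emitted=6 chunks_done=1
Byte 14 = 'p': mode=DATA remaining=4 emitted=7 chunks_done=1
Byte 15 = '6': mode=DATA remaining=3 emitted=8 chunks_done=1
Byte 16 = 'w': mode=DATA remaining=2 emitted=9 chunks_done=1
Byte 17 = 'j': mode=DATA remaining=1 emitted=10 chunks_done=1
Byte 18 = '6': mode=DATA_DONE remaining=0 emitted=11 chunks_done=1
Byte 19 = 0x0D: mode=DATA_CR remaining=0 emitted=11 chunks_done=1
Byte 20 = 0x0A: mode=SIZE remaining=0 emitted=11 chunks_done=2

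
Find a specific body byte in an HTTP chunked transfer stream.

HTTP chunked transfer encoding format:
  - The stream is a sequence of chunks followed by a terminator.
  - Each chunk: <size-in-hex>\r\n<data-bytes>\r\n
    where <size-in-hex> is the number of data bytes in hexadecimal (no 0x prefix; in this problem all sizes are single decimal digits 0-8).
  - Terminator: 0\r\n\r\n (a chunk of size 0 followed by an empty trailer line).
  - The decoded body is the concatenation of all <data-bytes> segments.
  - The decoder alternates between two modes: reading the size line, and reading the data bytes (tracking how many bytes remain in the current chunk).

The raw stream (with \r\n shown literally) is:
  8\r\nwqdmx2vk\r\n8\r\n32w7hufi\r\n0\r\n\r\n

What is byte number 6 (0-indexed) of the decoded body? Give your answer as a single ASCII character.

Chunk 1: stream[0..1]='8' size=0x8=8, data at stream[3..11]='wqdmx2vk' -> body[0..8], body so far='wqdmx2vk'
Chunk 2: stream[13..14]='8' size=0x8=8, data at stream[16..24]='32w7hufi' -> body[8..16], body so far='wqdmx2vk32w7hufi'
Chunk 3: stream[26..27]='0' size=0 (terminator). Final body='wqdmx2vk32w7hufi' (16 bytes)
Body byte 6 = 'v'

Answer: v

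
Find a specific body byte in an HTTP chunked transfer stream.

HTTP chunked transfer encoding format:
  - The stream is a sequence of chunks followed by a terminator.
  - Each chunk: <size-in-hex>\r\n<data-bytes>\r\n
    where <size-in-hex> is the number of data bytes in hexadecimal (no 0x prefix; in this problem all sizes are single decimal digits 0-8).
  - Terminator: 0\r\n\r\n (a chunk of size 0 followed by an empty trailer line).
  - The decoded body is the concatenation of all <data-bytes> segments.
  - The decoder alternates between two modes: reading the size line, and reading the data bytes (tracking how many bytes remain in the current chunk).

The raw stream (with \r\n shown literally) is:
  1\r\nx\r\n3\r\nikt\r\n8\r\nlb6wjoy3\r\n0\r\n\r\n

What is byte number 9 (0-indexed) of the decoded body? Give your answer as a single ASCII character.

Answer: o

Derivation:
Chunk 1: stream[0..1]='1' size=0x1=1, data at stream[3..4]='x' -> body[0..1], body so far='x'
Chunk 2: stream[6..7]='3' size=0x3=3, data at stream[9..12]='ikt' -> body[1..4], body so far='xikt'
Chunk 3: stream[14..15]='8' size=0x8=8, data at stream[17..25]='lb6wjoy3' -> body[4..12], body so far='xiktlb6wjoy3'
Chunk 4: stream[27..28]='0' size=0 (terminator). Final body='xiktlb6wjoy3' (12 bytes)
Body byte 9 = 'o'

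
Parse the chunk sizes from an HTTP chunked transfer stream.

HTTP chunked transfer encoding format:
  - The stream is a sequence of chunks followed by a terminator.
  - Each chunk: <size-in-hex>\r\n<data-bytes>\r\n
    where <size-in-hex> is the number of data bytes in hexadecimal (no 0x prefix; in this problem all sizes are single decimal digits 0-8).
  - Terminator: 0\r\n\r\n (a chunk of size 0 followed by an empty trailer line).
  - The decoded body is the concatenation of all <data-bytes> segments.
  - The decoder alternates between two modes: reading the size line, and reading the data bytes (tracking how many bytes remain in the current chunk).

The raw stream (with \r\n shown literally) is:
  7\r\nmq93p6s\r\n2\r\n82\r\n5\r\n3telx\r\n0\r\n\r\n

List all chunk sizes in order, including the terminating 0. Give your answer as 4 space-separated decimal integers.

Chunk 1: stream[0..1]='7' size=0x7=7, data at stream[3..10]='mq93p6s' -> body[0..7], body so far='mq93p6s'
Chunk 2: stream[12..13]='2' size=0x2=2, data at stream[15..17]='82' -> body[7..9], body so far='mq93p6s82'
Chunk 3: stream[19..20]='5' size=0x5=5, data at stream[22..27]='3telx' -> body[9..14], body so far='mq93p6s823telx'
Chunk 4: stream[29..30]='0' size=0 (terminator). Final body='mq93p6s823telx' (14 bytes)

Answer: 7 2 5 0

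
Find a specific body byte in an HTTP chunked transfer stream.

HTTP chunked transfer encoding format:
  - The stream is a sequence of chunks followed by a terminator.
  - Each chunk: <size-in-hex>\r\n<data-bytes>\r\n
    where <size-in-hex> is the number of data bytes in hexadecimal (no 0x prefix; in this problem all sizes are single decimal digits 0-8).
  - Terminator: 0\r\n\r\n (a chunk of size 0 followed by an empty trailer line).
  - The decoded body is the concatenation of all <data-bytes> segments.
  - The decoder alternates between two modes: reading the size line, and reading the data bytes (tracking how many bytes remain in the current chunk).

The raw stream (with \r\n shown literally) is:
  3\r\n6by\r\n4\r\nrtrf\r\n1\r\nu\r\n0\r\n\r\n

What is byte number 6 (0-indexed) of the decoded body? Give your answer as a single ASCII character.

Chunk 1: stream[0..1]='3' size=0x3=3, data at stream[3..6]='6by' -> body[0..3], body so far='6by'
Chunk 2: stream[8..9]='4' size=0x4=4, data at stream[11..15]='rtrf' -> body[3..7], body so far='6byrtrf'
Chunk 3: stream[17..18]='1' size=0x1=1, data at stream[20..21]='u' -> body[7..8], body so far='6byrtrfu'
Chunk 4: stream[23..24]='0' size=0 (terminator). Final body='6byrtrfu' (8 bytes)
Body byte 6 = 'f'

Answer: f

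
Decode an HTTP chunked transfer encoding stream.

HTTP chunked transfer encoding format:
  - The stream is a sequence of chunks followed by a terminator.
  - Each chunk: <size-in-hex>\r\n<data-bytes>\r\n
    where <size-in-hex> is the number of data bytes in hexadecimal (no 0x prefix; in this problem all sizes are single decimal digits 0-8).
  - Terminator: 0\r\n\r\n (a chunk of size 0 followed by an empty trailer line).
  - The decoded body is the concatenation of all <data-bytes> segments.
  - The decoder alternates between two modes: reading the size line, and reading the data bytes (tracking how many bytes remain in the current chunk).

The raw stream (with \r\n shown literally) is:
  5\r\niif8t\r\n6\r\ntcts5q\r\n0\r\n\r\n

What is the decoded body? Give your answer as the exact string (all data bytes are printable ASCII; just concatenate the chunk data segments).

Chunk 1: stream[0..1]='5' size=0x5=5, data at stream[3..8]='iif8t' -> body[0..5], body so far='iif8t'
Chunk 2: stream[10..11]='6' size=0x6=6, data at stream[13..19]='tcts5q' -> body[5..11], body so far='iif8ttcts5q'
Chunk 3: stream[21..22]='0' size=0 (terminator). Final body='iif8ttcts5q' (11 bytes)

Answer: iif8ttcts5q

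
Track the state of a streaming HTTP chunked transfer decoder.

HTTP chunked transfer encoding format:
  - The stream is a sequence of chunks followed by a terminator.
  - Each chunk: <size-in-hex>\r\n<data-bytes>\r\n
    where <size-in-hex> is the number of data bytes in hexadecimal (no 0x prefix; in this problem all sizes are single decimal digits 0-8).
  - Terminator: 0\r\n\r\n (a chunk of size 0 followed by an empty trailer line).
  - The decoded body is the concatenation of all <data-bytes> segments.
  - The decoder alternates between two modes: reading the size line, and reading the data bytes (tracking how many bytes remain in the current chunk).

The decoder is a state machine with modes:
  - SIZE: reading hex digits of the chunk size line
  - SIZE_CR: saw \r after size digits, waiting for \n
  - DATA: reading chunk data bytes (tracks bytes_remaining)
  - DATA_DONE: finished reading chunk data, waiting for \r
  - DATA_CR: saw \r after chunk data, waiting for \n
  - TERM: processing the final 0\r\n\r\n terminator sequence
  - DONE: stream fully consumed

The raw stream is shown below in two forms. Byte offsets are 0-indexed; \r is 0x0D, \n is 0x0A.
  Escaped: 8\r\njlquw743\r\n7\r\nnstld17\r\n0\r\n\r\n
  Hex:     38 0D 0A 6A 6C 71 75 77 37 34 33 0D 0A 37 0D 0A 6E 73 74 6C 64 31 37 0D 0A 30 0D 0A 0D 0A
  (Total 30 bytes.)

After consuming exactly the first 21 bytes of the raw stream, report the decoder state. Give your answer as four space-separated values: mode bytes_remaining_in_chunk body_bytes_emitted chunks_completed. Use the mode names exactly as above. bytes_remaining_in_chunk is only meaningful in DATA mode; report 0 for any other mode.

Answer: DATA 2 13 1

Derivation:
Byte 0 = '8': mode=SIZE remaining=0 emitted=0 chunks_done=0
Byte 1 = 0x0D: mode=SIZE_CR remaining=0 emitted=0 chunks_done=0
Byte 2 = 0x0A: mode=DATA remaining=8 emitted=0 chunks_done=0
Byte 3 = 'j': mode=DATA remaining=7 emitted=1 chunks_done=0
Byte 4 = 'l': mode=DATA remaining=6 emitted=2 chunks_done=0
Byte 5 = 'q': mode=DATA remaining=5 emitted=3 chunks_done=0
Byte 6 = 'u': mode=DATA remaining=4 emitted=4 chunks_done=0
Byte 7 = 'w': mode=DATA remaining=3 emitted=5 chunks_done=0
Byte 8 = '7': mode=DATA remaining=2 emitted=6 chunks_done=0
Byte 9 = '4': mode=DATA remaining=1 emitted=7 chunks_done=0
Byte 10 = '3': mode=DATA_DONE remaining=0 emitted=8 chunks_done=0
Byte 11 = 0x0D: mode=DATA_CR remaining=0 emitted=8 chunks_done=0
Byte 12 = 0x0A: mode=SIZE remaining=0 emitted=8 chunks_done=1
Byte 13 = '7': mode=SIZE remaining=0 emitted=8 chunks_done=1
Byte 14 = 0x0D: mode=SIZE_CR remaining=0 emitted=8 chunks_done=1
Byte 15 = 0x0A: mode=DATA remaining=7 emitted=8 chunks_done=1
Byte 16 = 'n': mode=DATA remaining=6 emitted=9 chunks_done=1
Byte 17 = 's': mode=DATA remaining=5 emitted=10 chunks_done=1
Byte 18 = 't': mode=DATA remaining=4 emitted=11 chunks_done=1
Byte 19 = 'l': mode=DATA remaining=3 emitted=12 chunks_done=1
Byte 20 = 'd': mode=DATA remaining=2 emitted=13 chunks_done=1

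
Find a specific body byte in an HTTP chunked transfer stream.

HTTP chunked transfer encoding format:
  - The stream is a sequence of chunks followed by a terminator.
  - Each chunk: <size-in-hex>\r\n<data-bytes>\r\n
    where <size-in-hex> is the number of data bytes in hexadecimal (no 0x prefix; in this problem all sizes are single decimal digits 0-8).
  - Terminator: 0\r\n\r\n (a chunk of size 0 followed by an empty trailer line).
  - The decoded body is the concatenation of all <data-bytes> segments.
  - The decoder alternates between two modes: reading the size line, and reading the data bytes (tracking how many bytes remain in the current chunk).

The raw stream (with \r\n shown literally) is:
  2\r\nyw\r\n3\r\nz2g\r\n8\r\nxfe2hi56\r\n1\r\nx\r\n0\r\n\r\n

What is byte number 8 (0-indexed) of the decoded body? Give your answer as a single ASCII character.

Answer: 2

Derivation:
Chunk 1: stream[0..1]='2' size=0x2=2, data at stream[3..5]='yw' -> body[0..2], body so far='yw'
Chunk 2: stream[7..8]='3' size=0x3=3, data at stream[10..13]='z2g' -> body[2..5], body so far='ywz2g'
Chunk 3: stream[15..16]='8' size=0x8=8, data at stream[18..26]='xfe2hi56' -> body[5..13], body so far='ywz2gxfe2hi56'
Chunk 4: stream[28..29]='1' size=0x1=1, data at stream[31..32]='x' -> body[13..14], body so far='ywz2gxfe2hi56x'
Chunk 5: stream[34..35]='0' size=0 (terminator). Final body='ywz2gxfe2hi56x' (14 bytes)
Body byte 8 = '2'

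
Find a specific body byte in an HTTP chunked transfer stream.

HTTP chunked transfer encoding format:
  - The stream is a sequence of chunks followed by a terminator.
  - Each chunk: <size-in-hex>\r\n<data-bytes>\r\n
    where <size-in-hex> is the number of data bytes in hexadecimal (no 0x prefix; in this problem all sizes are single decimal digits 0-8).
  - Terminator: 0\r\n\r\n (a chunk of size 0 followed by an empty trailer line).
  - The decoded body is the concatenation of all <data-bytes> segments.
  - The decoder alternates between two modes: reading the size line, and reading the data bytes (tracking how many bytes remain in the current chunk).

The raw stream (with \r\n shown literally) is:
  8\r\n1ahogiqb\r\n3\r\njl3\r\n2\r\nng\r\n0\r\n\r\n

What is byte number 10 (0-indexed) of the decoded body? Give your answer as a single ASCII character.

Answer: 3

Derivation:
Chunk 1: stream[0..1]='8' size=0x8=8, data at stream[3..11]='1ahogiqb' -> body[0..8], body so far='1ahogiqb'
Chunk 2: stream[13..14]='3' size=0x3=3, data at stream[16..19]='jl3' -> body[8..11], body so far='1ahogiqbjl3'
Chunk 3: stream[21..22]='2' size=0x2=2, data at stream[24..26]='ng' -> body[11..13], body so far='1ahogiqbjl3ng'
Chunk 4: stream[28..29]='0' size=0 (terminator). Final body='1ahogiqbjl3ng' (13 bytes)
Body byte 10 = '3'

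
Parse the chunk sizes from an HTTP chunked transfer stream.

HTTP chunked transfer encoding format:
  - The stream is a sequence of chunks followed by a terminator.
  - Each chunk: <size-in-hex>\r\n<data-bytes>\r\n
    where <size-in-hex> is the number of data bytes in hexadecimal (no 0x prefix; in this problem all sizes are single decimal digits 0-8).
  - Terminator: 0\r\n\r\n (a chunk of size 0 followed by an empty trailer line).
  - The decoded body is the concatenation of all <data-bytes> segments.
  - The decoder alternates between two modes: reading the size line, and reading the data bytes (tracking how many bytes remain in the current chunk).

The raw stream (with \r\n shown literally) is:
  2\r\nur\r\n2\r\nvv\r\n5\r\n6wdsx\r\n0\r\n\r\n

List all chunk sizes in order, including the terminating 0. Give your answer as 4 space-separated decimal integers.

Chunk 1: stream[0..1]='2' size=0x2=2, data at stream[3..5]='ur' -> body[0..2], body so far='ur'
Chunk 2: stream[7..8]='2' size=0x2=2, data at stream[10..12]='vv' -> body[2..4], body so far='urvv'
Chunk 3: stream[14..15]='5' size=0x5=5, data at stream[17..22]='6wdsx' -> body[4..9], body so far='urvv6wdsx'
Chunk 4: stream[24..25]='0' size=0 (terminator). Final body='urvv6wdsx' (9 bytes)

Answer: 2 2 5 0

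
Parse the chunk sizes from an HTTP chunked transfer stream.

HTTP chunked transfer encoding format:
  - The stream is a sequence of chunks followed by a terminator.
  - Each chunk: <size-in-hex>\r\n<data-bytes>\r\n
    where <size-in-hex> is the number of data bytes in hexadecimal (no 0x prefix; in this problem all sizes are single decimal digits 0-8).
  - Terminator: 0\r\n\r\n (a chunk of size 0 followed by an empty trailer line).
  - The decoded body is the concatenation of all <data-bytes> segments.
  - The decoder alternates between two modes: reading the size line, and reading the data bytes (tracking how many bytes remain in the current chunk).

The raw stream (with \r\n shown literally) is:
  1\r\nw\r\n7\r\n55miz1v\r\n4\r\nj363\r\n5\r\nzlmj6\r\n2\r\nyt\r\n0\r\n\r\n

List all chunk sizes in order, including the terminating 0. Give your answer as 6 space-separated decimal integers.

Chunk 1: stream[0..1]='1' size=0x1=1, data at stream[3..4]='w' -> body[0..1], body so far='w'
Chunk 2: stream[6..7]='7' size=0x7=7, data at stream[9..16]='55miz1v' -> body[1..8], body so far='w55miz1v'
Chunk 3: stream[18..19]='4' size=0x4=4, data at stream[21..25]='j363' -> body[8..12], body so far='w55miz1vj363'
Chunk 4: stream[27..28]='5' size=0x5=5, data at stream[30..35]='zlmj6' -> body[12..17], body so far='w55miz1vj363zlmj6'
Chunk 5: stream[37..38]='2' size=0x2=2, data at stream[40..42]='yt' -> body[17..19], body so far='w55miz1vj363zlmj6yt'
Chunk 6: stream[44..45]='0' size=0 (terminator). Final body='w55miz1vj363zlmj6yt' (19 bytes)

Answer: 1 7 4 5 2 0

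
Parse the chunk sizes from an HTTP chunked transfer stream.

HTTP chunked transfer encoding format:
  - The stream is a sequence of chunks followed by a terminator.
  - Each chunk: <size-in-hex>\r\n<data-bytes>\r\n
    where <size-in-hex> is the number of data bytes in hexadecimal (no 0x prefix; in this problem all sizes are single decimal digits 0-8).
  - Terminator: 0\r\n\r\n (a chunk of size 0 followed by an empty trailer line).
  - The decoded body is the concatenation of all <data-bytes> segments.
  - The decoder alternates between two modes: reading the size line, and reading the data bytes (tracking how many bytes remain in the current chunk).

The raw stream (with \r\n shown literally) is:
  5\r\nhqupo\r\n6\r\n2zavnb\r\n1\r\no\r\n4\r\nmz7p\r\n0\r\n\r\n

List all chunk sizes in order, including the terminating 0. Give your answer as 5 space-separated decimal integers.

Chunk 1: stream[0..1]='5' size=0x5=5, data at stream[3..8]='hqupo' -> body[0..5], body so far='hqupo'
Chunk 2: stream[10..11]='6' size=0x6=6, data at stream[13..19]='2zavnb' -> body[5..11], body so far='hqupo2zavnb'
Chunk 3: stream[21..22]='1' size=0x1=1, data at stream[24..25]='o' -> body[11..12], body so far='hqupo2zavnbo'
Chunk 4: stream[27..28]='4' size=0x4=4, data at stream[30..34]='mz7p' -> body[12..16], body so far='hqupo2zavnbomz7p'
Chunk 5: stream[36..37]='0' size=0 (terminator). Final body='hqupo2zavnbomz7p' (16 bytes)

Answer: 5 6 1 4 0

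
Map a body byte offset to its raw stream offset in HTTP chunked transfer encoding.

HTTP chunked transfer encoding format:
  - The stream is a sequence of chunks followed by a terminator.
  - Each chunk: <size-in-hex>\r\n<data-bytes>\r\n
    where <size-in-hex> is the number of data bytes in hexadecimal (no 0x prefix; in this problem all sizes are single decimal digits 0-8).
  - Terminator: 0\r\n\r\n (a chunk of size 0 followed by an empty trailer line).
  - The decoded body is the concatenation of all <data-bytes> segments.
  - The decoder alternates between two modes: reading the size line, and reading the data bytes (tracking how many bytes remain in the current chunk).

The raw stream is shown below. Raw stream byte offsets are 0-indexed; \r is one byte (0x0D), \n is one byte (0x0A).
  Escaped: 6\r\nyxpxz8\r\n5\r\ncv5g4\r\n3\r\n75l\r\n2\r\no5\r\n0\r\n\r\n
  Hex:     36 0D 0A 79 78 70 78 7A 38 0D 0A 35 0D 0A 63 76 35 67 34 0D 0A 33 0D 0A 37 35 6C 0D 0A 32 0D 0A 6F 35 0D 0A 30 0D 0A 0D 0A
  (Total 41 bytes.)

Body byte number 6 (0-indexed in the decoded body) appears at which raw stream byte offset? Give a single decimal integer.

Chunk 1: stream[0..1]='6' size=0x6=6, data at stream[3..9]='yxpxz8' -> body[0..6], body so far='yxpxz8'
Chunk 2: stream[11..12]='5' size=0x5=5, data at stream[14..19]='cv5g4' -> body[6..11], body so far='yxpxz8cv5g4'
Chunk 3: stream[21..22]='3' size=0x3=3, data at stream[24..27]='75l' -> body[11..14], body so far='yxpxz8cv5g475l'
Chunk 4: stream[29..30]='2' size=0x2=2, data at stream[32..34]='o5' -> body[14..16], body so far='yxpxz8cv5g475lo5'
Chunk 5: stream[36..37]='0' size=0 (terminator). Final body='yxpxz8cv5g475lo5' (16 bytes)
Body byte 6 at stream offset 14

Answer: 14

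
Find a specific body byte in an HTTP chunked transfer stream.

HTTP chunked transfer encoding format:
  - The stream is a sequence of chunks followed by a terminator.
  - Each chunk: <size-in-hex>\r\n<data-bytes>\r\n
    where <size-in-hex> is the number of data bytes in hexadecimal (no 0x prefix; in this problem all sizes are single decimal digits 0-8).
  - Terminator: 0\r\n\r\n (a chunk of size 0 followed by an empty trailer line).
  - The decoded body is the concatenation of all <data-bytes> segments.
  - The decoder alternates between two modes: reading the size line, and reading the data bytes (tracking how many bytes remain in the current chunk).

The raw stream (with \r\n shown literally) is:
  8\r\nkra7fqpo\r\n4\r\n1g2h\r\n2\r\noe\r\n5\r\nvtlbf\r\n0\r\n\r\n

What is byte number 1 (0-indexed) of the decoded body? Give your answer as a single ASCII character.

Chunk 1: stream[0..1]='8' size=0x8=8, data at stream[3..11]='kra7fqpo' -> body[0..8], body so far='kra7fqpo'
Chunk 2: stream[13..14]='4' size=0x4=4, data at stream[16..20]='1g2h' -> body[8..12], body so far='kra7fqpo1g2h'
Chunk 3: stream[22..23]='2' size=0x2=2, data at stream[25..27]='oe' -> body[12..14], body so far='kra7fqpo1g2hoe'
Chunk 4: stream[29..30]='5' size=0x5=5, data at stream[32..37]='vtlbf' -> body[14..19], body so far='kra7fqpo1g2hoevtlbf'
Chunk 5: stream[39..40]='0' size=0 (terminator). Final body='kra7fqpo1g2hoevtlbf' (19 bytes)
Body byte 1 = 'r'

Answer: r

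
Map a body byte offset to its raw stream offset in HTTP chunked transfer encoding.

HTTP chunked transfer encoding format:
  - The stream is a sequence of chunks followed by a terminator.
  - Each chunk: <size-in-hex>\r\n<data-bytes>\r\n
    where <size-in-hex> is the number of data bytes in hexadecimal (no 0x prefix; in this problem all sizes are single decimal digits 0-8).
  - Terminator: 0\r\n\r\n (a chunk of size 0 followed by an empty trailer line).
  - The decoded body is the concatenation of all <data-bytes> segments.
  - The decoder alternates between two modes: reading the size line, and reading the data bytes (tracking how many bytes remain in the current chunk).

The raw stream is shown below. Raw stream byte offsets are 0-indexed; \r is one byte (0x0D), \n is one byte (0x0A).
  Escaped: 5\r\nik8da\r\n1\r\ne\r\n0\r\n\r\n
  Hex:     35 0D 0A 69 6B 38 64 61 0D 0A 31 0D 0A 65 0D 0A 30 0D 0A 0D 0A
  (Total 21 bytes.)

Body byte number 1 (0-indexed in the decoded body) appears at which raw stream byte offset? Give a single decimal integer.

Chunk 1: stream[0..1]='5' size=0x5=5, data at stream[3..8]='ik8da' -> body[0..5], body so far='ik8da'
Chunk 2: stream[10..11]='1' size=0x1=1, data at stream[13..14]='e' -> body[5..6], body so far='ik8dae'
Chunk 3: stream[16..17]='0' size=0 (terminator). Final body='ik8dae' (6 bytes)
Body byte 1 at stream offset 4

Answer: 4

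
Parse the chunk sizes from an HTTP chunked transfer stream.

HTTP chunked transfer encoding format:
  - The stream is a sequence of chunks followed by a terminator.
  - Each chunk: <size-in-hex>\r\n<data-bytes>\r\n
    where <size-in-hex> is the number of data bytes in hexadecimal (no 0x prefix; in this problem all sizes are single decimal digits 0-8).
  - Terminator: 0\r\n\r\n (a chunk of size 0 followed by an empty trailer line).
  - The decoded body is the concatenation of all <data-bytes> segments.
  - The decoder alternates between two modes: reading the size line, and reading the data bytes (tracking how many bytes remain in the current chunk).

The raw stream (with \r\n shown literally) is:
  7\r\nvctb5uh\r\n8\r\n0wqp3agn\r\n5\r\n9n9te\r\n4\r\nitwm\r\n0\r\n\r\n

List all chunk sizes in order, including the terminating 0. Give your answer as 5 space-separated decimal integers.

Chunk 1: stream[0..1]='7' size=0x7=7, data at stream[3..10]='vctb5uh' -> body[0..7], body so far='vctb5uh'
Chunk 2: stream[12..13]='8' size=0x8=8, data at stream[15..23]='0wqp3agn' -> body[7..15], body so far='vctb5uh0wqp3agn'
Chunk 3: stream[25..26]='5' size=0x5=5, data at stream[28..33]='9n9te' -> body[15..20], body so far='vctb5uh0wqp3agn9n9te'
Chunk 4: stream[35..36]='4' size=0x4=4, data at stream[38..42]='itwm' -> body[20..24], body so far='vctb5uh0wqp3agn9n9teitwm'
Chunk 5: stream[44..45]='0' size=0 (terminator). Final body='vctb5uh0wqp3agn9n9teitwm' (24 bytes)

Answer: 7 8 5 4 0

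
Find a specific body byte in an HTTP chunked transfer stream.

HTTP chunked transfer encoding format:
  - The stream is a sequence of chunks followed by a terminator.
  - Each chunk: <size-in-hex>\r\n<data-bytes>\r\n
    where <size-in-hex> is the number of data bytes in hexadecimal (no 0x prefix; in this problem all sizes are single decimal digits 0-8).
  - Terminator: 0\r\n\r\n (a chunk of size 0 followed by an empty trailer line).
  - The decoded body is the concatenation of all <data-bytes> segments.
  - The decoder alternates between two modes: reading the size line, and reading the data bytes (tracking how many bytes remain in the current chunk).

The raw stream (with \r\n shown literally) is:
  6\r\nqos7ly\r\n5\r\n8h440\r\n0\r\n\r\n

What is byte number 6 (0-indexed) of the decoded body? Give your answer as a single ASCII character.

Answer: 8

Derivation:
Chunk 1: stream[0..1]='6' size=0x6=6, data at stream[3..9]='qos7ly' -> body[0..6], body so far='qos7ly'
Chunk 2: stream[11..12]='5' size=0x5=5, data at stream[14..19]='8h440' -> body[6..11], body so far='qos7ly8h440'
Chunk 3: stream[21..22]='0' size=0 (terminator). Final body='qos7ly8h440' (11 bytes)
Body byte 6 = '8'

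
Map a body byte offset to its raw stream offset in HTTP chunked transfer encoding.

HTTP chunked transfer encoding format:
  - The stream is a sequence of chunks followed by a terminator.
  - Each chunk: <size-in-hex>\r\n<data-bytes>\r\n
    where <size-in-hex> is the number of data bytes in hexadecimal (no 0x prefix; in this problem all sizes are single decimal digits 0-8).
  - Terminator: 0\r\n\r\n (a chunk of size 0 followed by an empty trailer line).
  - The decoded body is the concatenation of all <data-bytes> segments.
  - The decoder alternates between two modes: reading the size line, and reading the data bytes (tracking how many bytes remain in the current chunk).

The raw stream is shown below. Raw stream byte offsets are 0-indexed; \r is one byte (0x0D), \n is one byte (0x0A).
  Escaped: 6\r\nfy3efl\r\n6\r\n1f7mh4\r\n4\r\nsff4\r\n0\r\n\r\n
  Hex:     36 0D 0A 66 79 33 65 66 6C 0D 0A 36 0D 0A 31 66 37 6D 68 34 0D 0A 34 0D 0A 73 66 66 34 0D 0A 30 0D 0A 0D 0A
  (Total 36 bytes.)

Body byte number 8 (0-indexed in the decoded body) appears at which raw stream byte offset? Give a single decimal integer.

Answer: 16

Derivation:
Chunk 1: stream[0..1]='6' size=0x6=6, data at stream[3..9]='fy3efl' -> body[0..6], body so far='fy3efl'
Chunk 2: stream[11..12]='6' size=0x6=6, data at stream[14..20]='1f7mh4' -> body[6..12], body so far='fy3efl1f7mh4'
Chunk 3: stream[22..23]='4' size=0x4=4, data at stream[25..29]='sff4' -> body[12..16], body so far='fy3efl1f7mh4sff4'
Chunk 4: stream[31..32]='0' size=0 (terminator). Final body='fy3efl1f7mh4sff4' (16 bytes)
Body byte 8 at stream offset 16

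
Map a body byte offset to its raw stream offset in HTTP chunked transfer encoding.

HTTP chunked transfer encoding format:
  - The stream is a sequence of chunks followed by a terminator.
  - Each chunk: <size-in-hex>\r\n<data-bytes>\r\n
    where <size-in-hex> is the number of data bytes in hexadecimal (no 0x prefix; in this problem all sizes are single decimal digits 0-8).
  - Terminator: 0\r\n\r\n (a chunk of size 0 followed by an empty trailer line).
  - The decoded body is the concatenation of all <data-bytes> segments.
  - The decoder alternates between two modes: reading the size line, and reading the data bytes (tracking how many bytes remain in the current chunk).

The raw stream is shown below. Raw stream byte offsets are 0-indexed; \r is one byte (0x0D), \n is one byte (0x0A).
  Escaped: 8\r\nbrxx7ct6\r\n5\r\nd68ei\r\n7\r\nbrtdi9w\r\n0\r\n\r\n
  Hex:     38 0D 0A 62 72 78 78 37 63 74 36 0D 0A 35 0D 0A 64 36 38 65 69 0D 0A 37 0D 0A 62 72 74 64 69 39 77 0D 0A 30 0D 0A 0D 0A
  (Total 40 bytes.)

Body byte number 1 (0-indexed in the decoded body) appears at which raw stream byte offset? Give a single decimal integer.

Answer: 4

Derivation:
Chunk 1: stream[0..1]='8' size=0x8=8, data at stream[3..11]='brxx7ct6' -> body[0..8], body so far='brxx7ct6'
Chunk 2: stream[13..14]='5' size=0x5=5, data at stream[16..21]='d68ei' -> body[8..13], body so far='brxx7ct6d68ei'
Chunk 3: stream[23..24]='7' size=0x7=7, data at stream[26..33]='brtdi9w' -> body[13..20], body so far='brxx7ct6d68eibrtdi9w'
Chunk 4: stream[35..36]='0' size=0 (terminator). Final body='brxx7ct6d68eibrtdi9w' (20 bytes)
Body byte 1 at stream offset 4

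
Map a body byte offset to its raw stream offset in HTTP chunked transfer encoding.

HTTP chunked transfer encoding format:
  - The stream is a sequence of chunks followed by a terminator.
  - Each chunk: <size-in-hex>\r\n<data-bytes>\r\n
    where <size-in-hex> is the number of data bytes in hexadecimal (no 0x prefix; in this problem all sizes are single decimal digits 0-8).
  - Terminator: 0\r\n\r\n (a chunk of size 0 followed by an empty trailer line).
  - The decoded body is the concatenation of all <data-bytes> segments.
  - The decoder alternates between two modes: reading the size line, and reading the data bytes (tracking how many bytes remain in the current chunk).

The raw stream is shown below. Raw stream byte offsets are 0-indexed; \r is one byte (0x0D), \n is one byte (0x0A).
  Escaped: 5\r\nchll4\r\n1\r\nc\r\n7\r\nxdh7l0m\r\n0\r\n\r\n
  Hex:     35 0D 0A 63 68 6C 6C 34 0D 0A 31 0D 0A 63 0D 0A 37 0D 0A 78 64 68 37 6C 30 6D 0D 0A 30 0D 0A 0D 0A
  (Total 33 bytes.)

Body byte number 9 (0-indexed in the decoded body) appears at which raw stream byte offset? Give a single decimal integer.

Chunk 1: stream[0..1]='5' size=0x5=5, data at stream[3..8]='chll4' -> body[0..5], body so far='chll4'
Chunk 2: stream[10..11]='1' size=0x1=1, data at stream[13..14]='c' -> body[5..6], body so far='chll4c'
Chunk 3: stream[16..17]='7' size=0x7=7, data at stream[19..26]='xdh7l0m' -> body[6..13], body so far='chll4cxdh7l0m'
Chunk 4: stream[28..29]='0' size=0 (terminator). Final body='chll4cxdh7l0m' (13 bytes)
Body byte 9 at stream offset 22

Answer: 22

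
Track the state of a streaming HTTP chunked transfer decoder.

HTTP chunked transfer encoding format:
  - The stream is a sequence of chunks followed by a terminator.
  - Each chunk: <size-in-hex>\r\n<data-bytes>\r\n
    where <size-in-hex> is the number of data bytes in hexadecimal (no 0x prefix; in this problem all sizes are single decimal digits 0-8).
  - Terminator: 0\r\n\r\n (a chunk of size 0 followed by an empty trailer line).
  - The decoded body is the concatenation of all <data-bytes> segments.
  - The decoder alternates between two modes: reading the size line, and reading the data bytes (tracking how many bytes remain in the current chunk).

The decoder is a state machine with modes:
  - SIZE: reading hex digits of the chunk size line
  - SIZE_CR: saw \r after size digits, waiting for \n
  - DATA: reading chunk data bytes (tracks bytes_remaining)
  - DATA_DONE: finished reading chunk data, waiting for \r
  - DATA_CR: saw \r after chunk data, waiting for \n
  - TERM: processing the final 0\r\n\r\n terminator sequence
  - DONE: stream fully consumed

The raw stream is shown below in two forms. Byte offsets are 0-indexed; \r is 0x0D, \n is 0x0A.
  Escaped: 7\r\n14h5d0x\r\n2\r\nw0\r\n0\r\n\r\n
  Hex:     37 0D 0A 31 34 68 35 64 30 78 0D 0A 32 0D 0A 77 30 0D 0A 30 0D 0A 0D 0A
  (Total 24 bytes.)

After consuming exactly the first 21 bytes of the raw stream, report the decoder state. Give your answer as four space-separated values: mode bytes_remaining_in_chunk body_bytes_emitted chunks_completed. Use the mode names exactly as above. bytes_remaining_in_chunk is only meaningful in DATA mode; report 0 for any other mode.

Answer: SIZE_CR 0 9 2

Derivation:
Byte 0 = '7': mode=SIZE remaining=0 emitted=0 chunks_done=0
Byte 1 = 0x0D: mode=SIZE_CR remaining=0 emitted=0 chunks_done=0
Byte 2 = 0x0A: mode=DATA remaining=7 emitted=0 chunks_done=0
Byte 3 = '1': mode=DATA remaining=6 emitted=1 chunks_done=0
Byte 4 = '4': mode=DATA remaining=5 emitted=2 chunks_done=0
Byte 5 = 'h': mode=DATA remaining=4 emitted=3 chunks_done=0
Byte 6 = '5': mode=DATA remaining=3 emitted=4 chunks_done=0
Byte 7 = 'd': mode=DATA remaining=2 emitted=5 chunks_done=0
Byte 8 = '0': mode=DATA remaining=1 emitted=6 chunks_done=0
Byte 9 = 'x': mode=DATA_DONE remaining=0 emitted=7 chunks_done=0
Byte 10 = 0x0D: mode=DATA_CR remaining=0 emitted=7 chunks_done=0
Byte 11 = 0x0A: mode=SIZE remaining=0 emitted=7 chunks_done=1
Byte 12 = '2': mode=SIZE remaining=0 emitted=7 chunks_done=1
Byte 13 = 0x0D: mode=SIZE_CR remaining=0 emitted=7 chunks_done=1
Byte 14 = 0x0A: mode=DATA remaining=2 emitted=7 chunks_done=1
Byte 15 = 'w': mode=DATA remaining=1 emitted=8 chunks_done=1
Byte 16 = '0': mode=DATA_DONE remaining=0 emitted=9 chunks_done=1
Byte 17 = 0x0D: mode=DATA_CR remaining=0 emitted=9 chunks_done=1
Byte 18 = 0x0A: mode=SIZE remaining=0 emitted=9 chunks_done=2
Byte 19 = '0': mode=SIZE remaining=0 emitted=9 chunks_done=2
Byte 20 = 0x0D: mode=SIZE_CR remaining=0 emitted=9 chunks_done=2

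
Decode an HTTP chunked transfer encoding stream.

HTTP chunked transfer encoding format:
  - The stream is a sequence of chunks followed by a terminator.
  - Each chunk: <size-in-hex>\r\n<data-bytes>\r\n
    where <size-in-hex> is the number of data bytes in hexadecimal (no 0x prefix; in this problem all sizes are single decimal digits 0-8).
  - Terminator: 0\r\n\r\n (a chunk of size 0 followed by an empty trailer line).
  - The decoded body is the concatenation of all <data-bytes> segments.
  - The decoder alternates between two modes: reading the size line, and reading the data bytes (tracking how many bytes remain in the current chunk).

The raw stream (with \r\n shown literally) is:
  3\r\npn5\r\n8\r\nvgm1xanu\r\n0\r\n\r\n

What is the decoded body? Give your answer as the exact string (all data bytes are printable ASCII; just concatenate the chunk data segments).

Chunk 1: stream[0..1]='3' size=0x3=3, data at stream[3..6]='pn5' -> body[0..3], body so far='pn5'
Chunk 2: stream[8..9]='8' size=0x8=8, data at stream[11..19]='vgm1xanu' -> body[3..11], body so far='pn5vgm1xanu'
Chunk 3: stream[21..22]='0' size=0 (terminator). Final body='pn5vgm1xanu' (11 bytes)

Answer: pn5vgm1xanu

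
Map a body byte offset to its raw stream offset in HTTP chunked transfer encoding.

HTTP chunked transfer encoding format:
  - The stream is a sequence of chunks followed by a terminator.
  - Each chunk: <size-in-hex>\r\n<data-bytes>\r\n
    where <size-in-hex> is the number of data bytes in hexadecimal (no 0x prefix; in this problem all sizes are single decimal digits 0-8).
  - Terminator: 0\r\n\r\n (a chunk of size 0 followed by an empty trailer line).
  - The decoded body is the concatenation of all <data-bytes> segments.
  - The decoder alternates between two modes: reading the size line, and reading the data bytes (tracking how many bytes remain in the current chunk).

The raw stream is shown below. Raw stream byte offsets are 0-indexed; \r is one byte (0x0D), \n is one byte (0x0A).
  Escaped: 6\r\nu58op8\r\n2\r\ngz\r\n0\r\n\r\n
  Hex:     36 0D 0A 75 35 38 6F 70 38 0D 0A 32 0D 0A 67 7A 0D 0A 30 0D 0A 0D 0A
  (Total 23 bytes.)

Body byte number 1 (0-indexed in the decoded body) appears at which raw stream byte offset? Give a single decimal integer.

Answer: 4

Derivation:
Chunk 1: stream[0..1]='6' size=0x6=6, data at stream[3..9]='u58op8' -> body[0..6], body so far='u58op8'
Chunk 2: stream[11..12]='2' size=0x2=2, data at stream[14..16]='gz' -> body[6..8], body so far='u58op8gz'
Chunk 3: stream[18..19]='0' size=0 (terminator). Final body='u58op8gz' (8 bytes)
Body byte 1 at stream offset 4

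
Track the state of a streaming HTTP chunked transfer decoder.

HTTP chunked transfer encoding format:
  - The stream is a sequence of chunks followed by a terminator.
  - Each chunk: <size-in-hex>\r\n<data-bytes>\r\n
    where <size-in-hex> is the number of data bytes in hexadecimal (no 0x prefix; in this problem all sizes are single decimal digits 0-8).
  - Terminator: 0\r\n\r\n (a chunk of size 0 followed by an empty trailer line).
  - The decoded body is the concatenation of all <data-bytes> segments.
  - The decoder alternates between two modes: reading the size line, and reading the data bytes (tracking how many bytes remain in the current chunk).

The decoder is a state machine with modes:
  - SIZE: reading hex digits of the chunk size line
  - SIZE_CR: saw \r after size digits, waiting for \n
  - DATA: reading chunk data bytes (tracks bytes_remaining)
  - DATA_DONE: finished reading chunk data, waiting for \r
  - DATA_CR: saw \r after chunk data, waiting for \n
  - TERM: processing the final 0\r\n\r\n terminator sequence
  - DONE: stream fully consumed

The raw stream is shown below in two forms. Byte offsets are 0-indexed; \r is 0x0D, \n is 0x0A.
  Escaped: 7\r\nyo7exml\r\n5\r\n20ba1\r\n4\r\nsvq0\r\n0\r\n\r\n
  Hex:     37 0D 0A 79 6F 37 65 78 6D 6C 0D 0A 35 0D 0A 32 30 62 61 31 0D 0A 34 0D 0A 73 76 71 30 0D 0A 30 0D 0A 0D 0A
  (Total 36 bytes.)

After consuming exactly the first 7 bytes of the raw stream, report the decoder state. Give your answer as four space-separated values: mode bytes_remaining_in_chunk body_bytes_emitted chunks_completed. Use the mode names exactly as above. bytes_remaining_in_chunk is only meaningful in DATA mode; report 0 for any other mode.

Answer: DATA 3 4 0

Derivation:
Byte 0 = '7': mode=SIZE remaining=0 emitted=0 chunks_done=0
Byte 1 = 0x0D: mode=SIZE_CR remaining=0 emitted=0 chunks_done=0
Byte 2 = 0x0A: mode=DATA remaining=7 emitted=0 chunks_done=0
Byte 3 = 'y': mode=DATA remaining=6 emitted=1 chunks_done=0
Byte 4 = 'o': mode=DATA remaining=5 emitted=2 chunks_done=0
Byte 5 = '7': mode=DATA remaining=4 emitted=3 chunks_done=0
Byte 6 = 'e': mode=DATA remaining=3 emitted=4 chunks_done=0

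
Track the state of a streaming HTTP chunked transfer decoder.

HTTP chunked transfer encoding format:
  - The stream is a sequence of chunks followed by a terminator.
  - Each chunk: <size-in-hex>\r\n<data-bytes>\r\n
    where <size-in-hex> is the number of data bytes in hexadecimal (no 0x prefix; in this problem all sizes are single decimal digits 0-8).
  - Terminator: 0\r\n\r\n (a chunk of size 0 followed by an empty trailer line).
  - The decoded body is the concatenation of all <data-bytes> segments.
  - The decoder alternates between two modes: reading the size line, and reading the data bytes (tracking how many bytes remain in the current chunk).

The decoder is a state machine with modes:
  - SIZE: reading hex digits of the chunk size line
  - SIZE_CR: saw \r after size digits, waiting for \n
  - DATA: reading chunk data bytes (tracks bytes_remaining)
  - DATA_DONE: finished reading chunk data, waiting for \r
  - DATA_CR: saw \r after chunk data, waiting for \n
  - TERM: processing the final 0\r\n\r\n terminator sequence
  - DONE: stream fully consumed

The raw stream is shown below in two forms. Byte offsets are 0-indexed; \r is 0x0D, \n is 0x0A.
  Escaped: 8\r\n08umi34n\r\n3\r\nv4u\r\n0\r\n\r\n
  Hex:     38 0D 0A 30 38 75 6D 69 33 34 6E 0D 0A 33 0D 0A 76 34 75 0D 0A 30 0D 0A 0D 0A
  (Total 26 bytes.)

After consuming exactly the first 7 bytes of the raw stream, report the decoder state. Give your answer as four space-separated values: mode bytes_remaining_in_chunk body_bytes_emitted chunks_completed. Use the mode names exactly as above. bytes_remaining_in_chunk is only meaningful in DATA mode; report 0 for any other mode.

Answer: DATA 4 4 0

Derivation:
Byte 0 = '8': mode=SIZE remaining=0 emitted=0 chunks_done=0
Byte 1 = 0x0D: mode=SIZE_CR remaining=0 emitted=0 chunks_done=0
Byte 2 = 0x0A: mode=DATA remaining=8 emitted=0 chunks_done=0
Byte 3 = '0': mode=DATA remaining=7 emitted=1 chunks_done=0
Byte 4 = '8': mode=DATA remaining=6 emitted=2 chunks_done=0
Byte 5 = 'u': mode=DATA remaining=5 emitted=3 chunks_done=0
Byte 6 = 'm': mode=DATA remaining=4 emitted=4 chunks_done=0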